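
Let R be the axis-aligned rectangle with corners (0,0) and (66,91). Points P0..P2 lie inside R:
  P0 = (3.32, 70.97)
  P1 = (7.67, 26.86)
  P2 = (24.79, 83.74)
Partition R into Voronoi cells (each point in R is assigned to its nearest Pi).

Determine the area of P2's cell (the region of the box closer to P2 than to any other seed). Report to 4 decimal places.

Area of P2's cell: 2115.9750

1. box [0,66]×[0,91]: [(0, 0) (66, 0) (66, 91) (0, 91)]
2. ⊥bis P2·P0 via (14.055,77.355): [(60.0645, 0) (66, 0) (66, 91) (5.9392, 91)]  |A|=3002.8339
3. ⊥bis P2·P1 via (16.23,55.3): [(29.5591, 51.2881) (66, 40.32) (66, 91) (5.9392, 91)]  |A|=2115.975
4. canonical 4-gon: [(29.5591, 51.2881) (66, 40.32) (66, 91) (5.9392, 91)]
5. shoelace: 2115.975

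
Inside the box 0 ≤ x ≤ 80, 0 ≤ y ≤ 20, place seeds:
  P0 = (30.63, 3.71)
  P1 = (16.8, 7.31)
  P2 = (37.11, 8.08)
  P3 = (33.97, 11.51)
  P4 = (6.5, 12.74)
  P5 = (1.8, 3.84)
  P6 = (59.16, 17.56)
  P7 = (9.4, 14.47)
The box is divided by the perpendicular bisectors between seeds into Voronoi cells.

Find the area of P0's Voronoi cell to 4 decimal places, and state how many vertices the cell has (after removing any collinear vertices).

Area of P0's cell: 103.7785 (4 vertices)

1. box [0,80]×[0,20]: [(0, 0) (80, 0) (80, 20) (0, 20)]
2. ⊥bis P0·P1 via (23.715,5.51): [(22.2807, 0) (80, 0) (80, 20) (27.4868, 20)]  |A|=1102.3247
3. ⊥bis P0·P2 via (33.87,5.895): [(26.6154, 16.6524) (22.2807, 0) (37.8455, 0)]  |A|=129.5952
4. ⊥bis P0·P3 via (32.3,7.61): [(32.8813, 7.3611) (25.0678, 10.7069) (22.2807, 0) (37.8455, 0)]  |A|=103.7785
5. ⊥bis P0·P4 via (18.565,8.225): [(32.8813, 7.3611) (25.0678, 10.7069) (22.2807, 0) (37.8455, 0)]  |A|=103.7785
6. ⊥bis P0·P5 via (16.215,3.775): [(32.8813, 7.3611) (25.0678, 10.7069) (22.2807, 0) (37.8455, 0)]  |A|=103.7785
7. ⊥bis P0·P6 via (44.895,10.635): [(32.8813, 7.3611) (25.0678, 10.7069) (22.2807, 0) (37.8455, 0)]  |A|=103.7785
8. ⊥bis P0·P7 via (20.015,9.09): [(32.8813, 7.3611) (25.0678, 10.7069) (22.2807, 0) (37.8455, 0)]  |A|=103.7785
9. canonical 4-gon: [(32.8813, 7.3611) (25.0678, 10.7069) (22.2807, 0) (37.8455, 0)]
10. shoelace: 103.7785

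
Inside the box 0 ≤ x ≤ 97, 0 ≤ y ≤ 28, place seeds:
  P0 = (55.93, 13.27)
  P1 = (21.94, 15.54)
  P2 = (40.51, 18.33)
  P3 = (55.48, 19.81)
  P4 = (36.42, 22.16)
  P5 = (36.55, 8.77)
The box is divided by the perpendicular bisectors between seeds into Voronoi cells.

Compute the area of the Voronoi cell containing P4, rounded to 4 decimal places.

Area of P4's cell: 150.4966

1. box [0,97]×[0,28]: [(0, 0) (97, 0) (97, 28) (0, 28)]
2. ⊥bis P4·P0 via (46.175,17.715): [(0, 0) (38.1029, 0) (50.8615, 28) (0, 28)]  |A|=1245.5019
3. ⊥bis P4·P1 via (29.18,18.85): [(37.7979, 0) (38.1029, 0) (50.8615, 28) (24.9968, 28)]  |A|=366.3765
4. ⊥bis P4·P2 via (38.465,20.245): [(31.7974, 13.1248) (45.727, 28) (24.9968, 28)]  |A|=154.183
5. ⊥bis P4·P3 via (45.95,20.985): [(31.7974, 13.1248) (45.727, 28) (24.9968, 28)]  |A|=154.183
6. ⊥bis P4·P5 via (36.485,15.465): [(30.753, 15.4093) (33.966, 15.4405) (45.727, 28) (24.9968, 28)]  |A|=150.4966
7. canonical 4-gon: [(30.753, 15.4093) (33.966, 15.4405) (45.727, 28) (24.9968, 28)]
8. shoelace: 150.4966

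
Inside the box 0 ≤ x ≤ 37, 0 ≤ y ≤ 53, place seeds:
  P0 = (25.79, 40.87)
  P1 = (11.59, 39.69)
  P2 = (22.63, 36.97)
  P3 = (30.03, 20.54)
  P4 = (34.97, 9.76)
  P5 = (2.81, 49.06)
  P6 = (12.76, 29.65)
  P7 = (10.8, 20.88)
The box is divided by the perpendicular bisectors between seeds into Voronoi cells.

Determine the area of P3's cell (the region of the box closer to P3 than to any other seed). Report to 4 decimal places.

Area of P3's cell: 268.5390

1. box [0,37]×[0,53]: [(0, 0) (37, 0) (37, 53) (0, 53)]
2. ⊥bis P3·P0 via (27.91,30.705): [(0, 24.8841) (0, 0) (37, 0) (37, 32.6008)]  |A|=1063.4711
3. ⊥bis P3·P1 via (20.81,30.115): [(19.6292, 28.978) (0, 10.0765) (0, 0) (37, 0) (37, 32.6008)]  |A|=918.1408
4. ⊥bis P3·P2 via (26.33,28.755): [(33.0307, 31.773) (13.3057, 22.8889) (0, 10.0765) (0, 0) (37, 0) (37, 32.6008)]  |A|=886.1765
5. ⊥bis P3·P4 via (32.5,15.15): [(33.0307, 31.773) (13.3057, 22.8889) (0, 10.0765) (0, 0.2567) (37, 17.2122) (37, 32.6008)]  |A|=563.0031
6. ⊥bis P3·P5 via (16.42,34.8): [(33.0307, 31.773) (13.3057, 22.8889) (0, 10.0765) (0, 0.2567) (37, 17.2122) (37, 32.6008)]  |A|=563.0031
7. ⊥bis P3·P6 via (21.395,25.095): [(33.0307, 31.773) (22.3894, 26.9802) (10.9363, 5.2683) (37, 17.2122) (37, 32.6008)]  |A|=332.0741
8. ⊥bis P3·P7 via (20.415,20.71): [(33.0307, 31.773) (22.3894, 26.9802) (20.4612, 23.3248) (20.2172, 9.5213) (37, 17.2122) (37, 32.6008)]  |A|=268.539
9. canonical 6-gon: [(33.0307, 31.773) (22.3894, 26.9802) (20.4612, 23.3248) (20.2172, 9.5213) (37, 17.2122) (37, 32.6008)]
10. shoelace: 268.539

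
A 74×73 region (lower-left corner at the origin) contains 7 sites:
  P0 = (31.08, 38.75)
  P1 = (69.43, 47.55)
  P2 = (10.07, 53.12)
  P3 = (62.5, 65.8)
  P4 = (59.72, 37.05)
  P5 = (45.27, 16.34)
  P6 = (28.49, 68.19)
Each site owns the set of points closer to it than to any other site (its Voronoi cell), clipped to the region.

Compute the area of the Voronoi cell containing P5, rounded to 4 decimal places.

Area of P5's cell: 1425.2952

1. box [0,74]×[0,73]: [(0, 0) (74, 0) (74, 73) (0, 73)]
2. ⊥bis P5·P0 via (38.175,27.545): [(0, 3.3726) (0, 0) (74, 0) (74, 50.2294)]  |A|=1983.2733
3. ⊥bis P5·P1 via (57.35,31.945): [(51.849, 36.2034) (0, 3.3726) (0, 0) (74, 0) (74, 19.0561)]  |A|=1638.0134
4. ⊥bis P5·P2 via (27.67,34.73): [(51.849, 36.2034) (0, 3.3726) (0, 0) (74, 0) (74, 19.0561)]  |A|=1638.0134
5. ⊥bis P5·P3 via (53.885,41.07): [(51.849, 36.2034) (0, 3.3726) (0, 0) (74, 0) (74, 19.0561)]  |A|=1638.0134
6. ⊥bis P5·P4 via (52.495,26.695): [(45.0435, 31.8941) (0, 3.3726) (0, 0) (74, 0) (74, 11.6903)]  |A|=1425.2952
7. ⊥bis P5·P6 via (36.88,42.265): [(45.0435, 31.8941) (0, 3.3726) (0, 0) (74, 0) (74, 11.6903)]  |A|=1425.2952
8. canonical 5-gon: [(45.0435, 31.8941) (0, 3.3726) (0, 0) (74, 0) (74, 11.6903)]
9. shoelace: 1425.2952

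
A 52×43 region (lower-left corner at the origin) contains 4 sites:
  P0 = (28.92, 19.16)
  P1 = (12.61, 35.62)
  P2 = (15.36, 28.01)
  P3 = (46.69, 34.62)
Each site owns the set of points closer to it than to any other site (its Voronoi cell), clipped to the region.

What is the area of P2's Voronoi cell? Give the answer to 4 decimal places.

Area of P2's cell: 551.0492

1. box [0,52]×[0,43]: [(0, 0) (52, 0) (52, 43) (0, 43)]
2. ⊥bis P2·P0 via (22.14,23.585): [(0, 0) (6.7471, 0) (34.8113, 43) (0, 43)]  |A|=893.5062
3. ⊥bis P2·P1 via (13.985,31.815): [(0, 26.7613) (0, 0) (6.7471, 0) (31.6861, 38.2116)]  |A|=552.89
4. ⊥bis P2·P3 via (31.025,31.315): [(29.7199, 37.5011) (0, 26.7613) (0, 0) (6.7471, 0) (30.0869, 35.7613)]  |A|=551.0492
5. canonical 5-gon: [(29.7199, 37.5011) (0, 26.7613) (0, 0) (6.7471, 0) (30.0869, 35.7613)]
6. shoelace: 551.0492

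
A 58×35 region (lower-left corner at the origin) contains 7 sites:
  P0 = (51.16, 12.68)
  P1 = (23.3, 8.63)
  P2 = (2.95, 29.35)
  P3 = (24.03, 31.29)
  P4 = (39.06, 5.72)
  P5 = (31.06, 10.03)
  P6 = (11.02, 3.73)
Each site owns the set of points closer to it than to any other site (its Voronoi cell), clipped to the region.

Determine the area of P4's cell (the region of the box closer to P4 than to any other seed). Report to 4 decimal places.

Area of P4's cell: 172.1588

1. box [0,58]×[0,35]: [(0, 0) (58, 0) (58, 35) (0, 35)]
2. ⊥bis P4·P0 via (45.11,9.2): [(0, 0) (50.4019, 0) (30.2697, 35) (0, 35)]  |A|=1411.7525
3. ⊥bis P4·P1 via (31.18,7.175): [(29.8552, 0) (50.4019, 0) (34.8481, 27.0405)]  |A|=277.7964
4. ⊥bis P4·P2 via (21.005,17.535): [(29.8552, 0) (50.4019, 0) (34.8481, 27.0405)]  |A|=277.7964
5. ⊥bis P4·P3 via (31.545,18.505): [(33.4823, 19.6437) (29.8552, 0) (50.4019, 0) (37.6826, 22.1126)]  |A|=263.9483
6. ⊥bis P4·P5 via (35.06,7.875): [(30.8173, 0) (50.4019, 0) (40.2891, 17.5811)]  |A|=172.1588
7. ⊥bis P4·P6 via (25.04,4.725): [(30.8173, 0) (50.4019, 0) (40.2891, 17.5811)]  |A|=172.1588
8. canonical 3-gon: [(30.8173, 0) (50.4019, 0) (40.2891, 17.5811)]
9. shoelace: 172.1588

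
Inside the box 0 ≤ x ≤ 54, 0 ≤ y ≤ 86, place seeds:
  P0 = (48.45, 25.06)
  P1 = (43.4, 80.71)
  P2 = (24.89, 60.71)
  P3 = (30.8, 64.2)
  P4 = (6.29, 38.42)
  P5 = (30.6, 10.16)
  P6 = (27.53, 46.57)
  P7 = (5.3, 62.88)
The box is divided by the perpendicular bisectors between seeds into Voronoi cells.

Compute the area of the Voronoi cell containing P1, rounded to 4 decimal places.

Area of P1's cell: 458.0956

1. box [0,54]×[0,86]: [(0, 0) (54, 0) (54, 86) (0, 86)]
2. ⊥bis P1·P0 via (45.925,52.885): [(0, 48.7175) (54, 53.6178) (54, 86) (0, 86)]  |A|=1880.9476
3. ⊥bis P1·P2 via (34.145,70.71): [(52.7369, 53.5032) (54, 53.6178) (54, 86) (17.6242, 86)]  |A|=611.4996
4. ⊥bis P1·P3 via (37.1,72.455): [(54, 59.5574) (54, 86) (19.3517, 86)]  |A|=458.0956
5. ⊥bis P1·P4 via (24.845,59.565): [(54, 59.5574) (54, 86) (19.3517, 86)]  |A|=458.0956
6. ⊥bis P1·P5 via (37,45.435): [(54, 59.5574) (54, 86) (19.3517, 86)]  |A|=458.0956
7. ⊥bis P1·P6 via (35.465,63.64): [(54, 59.5574) (54, 86) (19.3517, 86)]  |A|=458.0956
8. ⊥bis P1·P7 via (24.35,71.795): [(54, 59.5574) (54, 86) (19.3517, 86)]  |A|=458.0956
9. canonical 3-gon: [(54, 59.5574) (54, 86) (19.3517, 86)]
10. shoelace: 458.0956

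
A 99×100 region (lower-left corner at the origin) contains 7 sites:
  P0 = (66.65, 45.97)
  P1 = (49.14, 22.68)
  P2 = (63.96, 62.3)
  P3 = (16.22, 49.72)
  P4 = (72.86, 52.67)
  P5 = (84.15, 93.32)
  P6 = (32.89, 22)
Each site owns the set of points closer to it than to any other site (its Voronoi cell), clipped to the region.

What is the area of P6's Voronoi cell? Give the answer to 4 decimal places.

1. box [0,99]×[0,100]: [(0, 0) (99, 0) (99, 100) (0, 100)]
2. ⊥bis P6·P0 via (49.77,33.985): [(0, 0) (73.8998, 0) (2.8986, 100) (0, 100)]  |A|=3839.916
3. ⊥bis P6·P1 via (41.015,22.34): [(0, 0) (41.9498, 0) (39.9489, 47.8173) (2.8986, 100) (0, 100)]  |A|=3076.0361
4. ⊥bis P6·P2 via (48.425,42.15): [(0, 79.4841) (0, 0) (41.9498, 0) (39.9489, 47.8173) (38.588, 49.734)]  |A|=2607.3525
5. ⊥bis P6·P3 via (24.555,35.86): [(0, 21.0933) (0, 0) (41.9498, 0) (40.0591, 45.1837)]  |A|=1370.2144
6. ⊥bis P6·P4 via (52.875,37.335): [(0, 21.0933) (0, 0) (41.9498, 0) (40.0591, 45.1837)]  |A|=1370.2144
7. ⊥bis P6·P5 via (58.52,57.66): [(0, 21.0933) (0, 0) (41.9498, 0) (40.0591, 45.1837)]  |A|=1370.2144
8. canonical 4-gon: [(0, 21.0933) (0, 0) (41.9498, 0) (40.0591, 45.1837)]
9. shoelace: 1370.2144

Area of P6's cell: 1370.2144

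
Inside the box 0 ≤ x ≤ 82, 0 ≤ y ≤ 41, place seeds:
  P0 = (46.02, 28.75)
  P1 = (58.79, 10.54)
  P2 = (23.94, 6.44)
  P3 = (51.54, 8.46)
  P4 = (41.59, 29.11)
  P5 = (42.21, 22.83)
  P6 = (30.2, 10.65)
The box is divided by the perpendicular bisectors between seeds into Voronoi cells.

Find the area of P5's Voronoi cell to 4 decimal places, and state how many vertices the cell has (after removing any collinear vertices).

Area of P5's cell: 184.5349 (5 vertices)

1. box [0,82]×[0,41]: [(0, 0) (82, 0) (82, 41) (0, 41)]
2. ⊥bis P5·P0 via (44.115,25.79): [(0, 0) (82, 0) (82, 1.4079) (20.4816, 41) (0, 41)]  |A|=2144.1799
3. ⊥bis P5·P1 via (50.5,16.685): [(0, 0) (38.1322, 0) (53.0071, 20.0672) (20.4816, 41) (0, 41)]  |A|=1683.6172
4. ⊥bis P5·P2 via (33.075,14.635): [(41.7842, 4.9268) (53.0071, 20.0672) (20.4816, 41) (9.423, 41)]  |A|=563.1474
5. ⊥bis P5·P3 via (46.875,15.645): [(37.5818, 9.6112) (52.3771, 19.2174) (53.0071, 20.0672) (20.4816, 41) (9.423, 41)]  |A|=508.3096
6. ⊥bis P5·P4 via (41.9,25.97): [(24.4517, 24.2474) (37.5818, 9.6112) (52.3771, 19.2174) (53.0071, 20.0672) (43.5779, 26.1357)]  |A|=251.7241
7. ⊥bis P5·P6 via (36.205,16.74): [(28.2146, 24.6189) (41.1109, 11.9026) (52.3771, 19.2174) (53.0071, 20.0672) (43.5779, 26.1357)]  |A|=184.5349
8. canonical 5-gon: [(28.2146, 24.6189) (41.1109, 11.9026) (52.3771, 19.2174) (53.0071, 20.0672) (43.5779, 26.1357)]
9. shoelace: 184.5349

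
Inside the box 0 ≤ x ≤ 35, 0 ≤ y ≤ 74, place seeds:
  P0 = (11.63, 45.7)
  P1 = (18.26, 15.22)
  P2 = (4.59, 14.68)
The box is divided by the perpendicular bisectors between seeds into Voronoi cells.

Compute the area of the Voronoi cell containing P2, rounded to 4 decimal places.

Area of P2's cell: 351.3686

1. box [0,35]×[0,74]: [(0, 0) (35, 0) (35, 74) (0, 74)]
2. ⊥bis P2·P0 via (8.11,30.19): [(0, 32.0306) (0, 0) (35, 0) (35, 24.0873)]  |A|=982.0628
3. ⊥bis P2·P1 via (11.425,14.95): [(10.8475, 29.5687) (0, 32.0306) (0, 0) (12.0156, 0)]  |A|=351.3686
4. canonical 4-gon: [(10.8475, 29.5687) (0, 32.0306) (0, 0) (12.0156, 0)]
5. shoelace: 351.3686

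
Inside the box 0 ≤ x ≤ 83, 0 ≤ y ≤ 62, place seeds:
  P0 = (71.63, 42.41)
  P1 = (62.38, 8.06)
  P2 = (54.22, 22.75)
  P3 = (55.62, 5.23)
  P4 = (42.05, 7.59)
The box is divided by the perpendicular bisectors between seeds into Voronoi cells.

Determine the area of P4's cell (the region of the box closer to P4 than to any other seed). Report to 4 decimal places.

1. box [0,83]×[0,62]: [(0, 0) (83, 0) (83, 62) (0, 62)]
2. ⊥bis P4·P0 via (56.84,25): [(0, 0) (83, 0) (83, 2.7768) (13.2856, 62) (0, 62)]  |A|=3081.6432
3. ⊥bis P4·P1 via (52.215,7.825): [(0, 0) (52.3959, 0) (51.7173, 29.3518) (13.2856, 62) (0, 62)]  |A|=2589.0687
4. ⊥bis P4·P2 via (48.135,15.17): [(0, 53.8114) (0, 0) (52.3959, 0) (52.1191, 11.9717)]  |A|=1715.9335
5. ⊥bis P4·P3 via (48.835,6.41): [(50.0861, 13.6037) (0, 53.8114) (0, 0) (47.7202, 0)]  |A|=1672.1864
6. canonical 4-gon: [(50.0861, 13.6037) (0, 53.8114) (0, 0) (47.7202, 0)]
7. shoelace: 1672.1864

Area of P4's cell: 1672.1864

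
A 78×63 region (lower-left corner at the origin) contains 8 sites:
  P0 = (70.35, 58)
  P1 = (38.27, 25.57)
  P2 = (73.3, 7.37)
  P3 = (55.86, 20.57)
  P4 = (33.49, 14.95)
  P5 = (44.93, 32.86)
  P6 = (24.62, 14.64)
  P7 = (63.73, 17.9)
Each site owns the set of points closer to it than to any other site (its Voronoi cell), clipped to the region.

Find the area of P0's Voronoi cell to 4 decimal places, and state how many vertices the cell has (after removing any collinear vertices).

1. box [0,78]×[0,63]: [(0, 0) (78, 0) (78, 63) (0, 63)]
2. ⊥bis P0·P1 via (54.31,41.785): [(78, 18.3507) (78, 63) (32.8635, 63)]  |A|=1007.6563
3. ⊥bis P0·P2 via (71.825,32.685): [(63.9718, 32.2274) (78, 33.0448) (78, 63) (32.8635, 63)]  |A|=904.5906
4. ⊥bis P0·P3 via (63.105,39.285): [(52.8073, 43.2715) (78, 33.5188) (78, 63) (32.8635, 63)]  |A|=816.5933
5. ⊥bis P0·P4 via (51.92,36.475): [(52.8073, 43.2715) (78, 33.5188) (78, 63) (32.8635, 63)]  |A|=816.5933
6. ⊥bis P0·P5 via (57.64,45.43): [(64.0972, 38.9009) (78, 33.5188) (78, 63) (40.2635, 63)]  |A|=659.6432
7. ⊥bis P0·P6 via (47.485,36.32): [(64.0972, 38.9009) (78, 33.5188) (78, 63) (40.2635, 63)]  |A|=659.6432
8. ⊥bis P0·P7 via (67.04,37.95): [(64.0972, 38.9009) (66.1918, 38.09) (78, 36.1406) (78, 63) (40.2635, 63)]  |A|=644.1637
9. canonical 5-gon: [(64.0972, 38.9009) (66.1918, 38.09) (78, 36.1406) (78, 63) (40.2635, 63)]
10. shoelace: 644.1637

Area of P0's cell: 644.1637 (5 vertices)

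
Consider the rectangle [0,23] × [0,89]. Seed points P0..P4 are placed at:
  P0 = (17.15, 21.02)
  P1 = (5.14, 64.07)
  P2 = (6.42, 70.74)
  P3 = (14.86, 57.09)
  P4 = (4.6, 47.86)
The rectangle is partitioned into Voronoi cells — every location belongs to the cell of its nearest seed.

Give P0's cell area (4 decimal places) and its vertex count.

1. box [0,23]×[0,89]: [(0, 0) (23, 0) (23, 89) (0, 89)]
2. ⊥bis P0·P1 via (11.145,42.545): [(0, 39.4358) (0, 0) (23, 0) (23, 45.8523)]  |A|=980.8129
3. ⊥bis P0·P2 via (11.785,45.88): [(0, 39.4358) (0, 0) (23, 0) (23, 45.8523)]  |A|=980.8129
4. ⊥bis P0·P3 via (16.005,39.055): [(0, 38.0389) (0, 0) (23, 0) (23, 39.4991)]  |A|=891.6867
5. ⊥bis P0·P4 via (10.875,34.44): [(21.4895, 39.4032) (0, 29.355) (0, 0) (23, 0) (23, 39.4991)]  |A|=798.3806
6. canonical 5-gon: [(21.4895, 39.4032) (0, 29.355) (0, 0) (23, 0) (23, 39.4991)]
7. shoelace: 798.3806

Area of P0's cell: 798.3806 (5 vertices)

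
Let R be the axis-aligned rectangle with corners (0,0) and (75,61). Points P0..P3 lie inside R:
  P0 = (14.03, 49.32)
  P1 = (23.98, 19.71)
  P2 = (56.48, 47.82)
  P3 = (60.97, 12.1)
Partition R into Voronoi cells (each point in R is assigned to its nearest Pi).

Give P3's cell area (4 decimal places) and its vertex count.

1. box [0,75]×[0,61]: [(0, 0) (75, 0) (75, 61) (0, 61)]
2. ⊥bis P3·P0 via (37.5,30.71): [(13.1492, 0) (75, 0) (75, 61) (61.5178, 61)]  |A|=2297.6574
3. ⊥bis P3·P1 via (42.475,15.905): [(48.3311, 44.3696) (39.2028, 0) (75, 0) (75, 61) (61.5178, 61)]  |A|=1719.6629
4. ⊥bis P3·P2 via (58.725,29.96): [(45.0119, 28.2363) (39.2028, 0) (75, 0) (75, 32.0058)]  |A|=985.2847
5. canonical 4-gon: [(45.0119, 28.2363) (39.2028, 0) (75, 0) (75, 32.0058)]
6. shoelace: 985.2847

Area of P3's cell: 985.2847 (4 vertices)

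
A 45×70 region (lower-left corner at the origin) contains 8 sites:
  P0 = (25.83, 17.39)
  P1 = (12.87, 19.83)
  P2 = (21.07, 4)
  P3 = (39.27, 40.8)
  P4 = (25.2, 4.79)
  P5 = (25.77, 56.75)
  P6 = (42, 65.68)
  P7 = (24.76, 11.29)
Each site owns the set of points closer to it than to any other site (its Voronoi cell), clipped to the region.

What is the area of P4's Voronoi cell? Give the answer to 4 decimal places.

Area of P4's cell: 188.5675

1. box [0,45]×[0,70]: [(0, 0) (45, 0) (45, 70) (0, 70)]
2. ⊥bis P4·P0 via (25.515,11.09): [(0, 12.3657) (0, 0) (45, 0) (45, 10.1157)]  |A|=505.8337
3. ⊥bis P4·P1 via (19.035,12.31): [(18.0049, 11.4655) (4.0194, 0) (45, 0) (45, 10.1157)]  |A|=371.4695
4. ⊥bis P4·P2 via (23.135,4.395): [(21.819, 11.2748) (23.9757, 0) (45, 0) (45, 10.1157)]  |A|=235.769
5. ⊥bis P4·P3 via (32.235,22.795): [(21.819, 11.2748) (23.9757, 0) (45, 0) (45, 10.1157)]  |A|=235.769
6. ⊥bis P4·P5 via (25.485,30.77): [(21.819, 11.2748) (23.9757, 0) (45, 0) (45, 10.1157)]  |A|=235.769
7. ⊥bis P4·P6 via (33.6,35.235): [(21.819, 11.2748) (23.9757, 0) (45, 0) (45, 10.1157)]  |A|=235.769
8. ⊥bis P4·P7 via (24.98,8.04): [(22.4703, 7.8701) (23.9757, 0) (45, 0) (45, 9.3952)]  |A|=188.5675
9. canonical 4-gon: [(22.4703, 7.8701) (23.9757, 0) (45, 0) (45, 9.3952)]
10. shoelace: 188.5675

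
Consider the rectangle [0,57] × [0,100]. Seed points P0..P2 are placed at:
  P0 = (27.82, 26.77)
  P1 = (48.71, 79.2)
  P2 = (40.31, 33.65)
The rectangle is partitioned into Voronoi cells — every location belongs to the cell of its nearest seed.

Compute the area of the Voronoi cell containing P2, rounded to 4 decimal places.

Area of P2's cell: 1281.1962

1. box [0,57]×[0,100]: [(0, 0) (57, 0) (57, 100) (0, 100)]
2. ⊥bis P2·P0 via (34.065,30.21): [(0, 92.0518) (50.7059, 0) (57, 0) (57, 100) (0, 100)]  |A|=3366.2145
3. ⊥bis P2·P1 via (44.51,56.425): [(16.811, 61.5331) (50.7059, 0) (57, 0) (57, 54.1217)]  |A|=1281.1962
4. canonical 4-gon: [(16.811, 61.5331) (50.7059, 0) (57, 0) (57, 54.1217)]
5. shoelace: 1281.1962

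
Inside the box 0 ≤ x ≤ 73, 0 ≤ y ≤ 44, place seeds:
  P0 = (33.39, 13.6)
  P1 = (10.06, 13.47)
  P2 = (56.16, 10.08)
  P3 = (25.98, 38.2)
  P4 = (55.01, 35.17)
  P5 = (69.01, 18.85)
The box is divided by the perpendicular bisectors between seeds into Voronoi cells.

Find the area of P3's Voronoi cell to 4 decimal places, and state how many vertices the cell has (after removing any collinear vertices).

Area of P3's cell: 625.9503 (5 vertices)

1. box [0,73]×[0,44]: [(0, 0) (73, 0) (73, 44) (0, 44)]
2. ⊥bis P3·P0 via (29.685,25.9): [(0, 16.9583) (73, 38.9473) (73, 44) (0, 44)]  |A|=1171.4448
3. ⊥bis P3·P1 via (18.02,25.835): [(0, 37.4354) (21.6696, 23.4856) (73, 38.9473) (73, 44) (0, 44)]  |A|=949.5798
4. ⊥bis P3·P2 via (41.07,24.14): [(0, 37.4354) (21.6696, 23.4856) (47.7917, 31.3541) (59.5744, 44) (0, 44)]  |A|=801.0056
5. ⊥bis P3·P4 via (40.495,36.685): [(0, 37.4354) (21.6696, 23.4856) (39.6837, 28.9118) (41.2585, 44) (0, 44)]  |A|=625.9503
6. ⊥bis P3·P5 via (47.495,28.525): [(0, 37.4354) (21.6696, 23.4856) (39.6837, 28.9118) (41.2585, 44) (0, 44)]  |A|=625.9503
7. canonical 5-gon: [(0, 37.4354) (21.6696, 23.4856) (39.6837, 28.9118) (41.2585, 44) (0, 44)]
8. shoelace: 625.9503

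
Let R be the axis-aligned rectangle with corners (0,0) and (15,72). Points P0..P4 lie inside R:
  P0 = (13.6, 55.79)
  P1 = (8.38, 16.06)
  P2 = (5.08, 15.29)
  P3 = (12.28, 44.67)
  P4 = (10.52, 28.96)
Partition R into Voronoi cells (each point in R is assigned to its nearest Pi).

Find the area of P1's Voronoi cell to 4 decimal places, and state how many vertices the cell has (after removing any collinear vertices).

Area of P1's cell: 161.9939 (4 vertices)

1. box [0,15]×[0,72]: [(0, 0) (15, 0) (15, 72) (0, 72)]
2. ⊥bis P1·P0 via (10.99,35.925): [(0, 37.3689) (0, 0) (15, 0) (15, 35.3981)]  |A|=545.7531
3. ⊥bis P1·P2 via (6.73,15.675): [(1.7208, 37.1428) (10.3875, 0) (15, 0) (15, 35.3981)]  |A|=320.6895
4. ⊥bis P1·P3 via (10.33,30.365): [(3.0715, 31.3545) (10.3875, 0) (15, 0) (15, 29.7284)]  |A|=249.6194
5. ⊥bis P1·P4 via (9.45,22.51): [(4.9614, 23.2546) (10.3875, 0) (15, 0) (15, 21.5893)]  |A|=161.9939
6. canonical 4-gon: [(4.9614, 23.2546) (10.3875, 0) (15, 0) (15, 21.5893)]
7. shoelace: 161.9939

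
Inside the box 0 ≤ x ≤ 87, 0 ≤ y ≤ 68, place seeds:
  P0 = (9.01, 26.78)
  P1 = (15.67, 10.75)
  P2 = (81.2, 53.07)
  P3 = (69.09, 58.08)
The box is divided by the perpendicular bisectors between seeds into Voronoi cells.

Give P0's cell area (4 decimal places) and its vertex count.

Area of P0's cell: 1669.5666 (4 vertices)

1. box [0,87]×[0,68]: [(0, 0) (87, 0) (87, 68) (0, 68)]
2. ⊥bis P0·P1 via (12.34,18.765): [(0, 13.6381) (87, 49.7841) (87, 68) (0, 68)]  |A|=3157.1364
3. ⊥bis P0·P2 via (45.105,39.925): [(0, 13.6381) (47.4923, 33.3698) (34.8807, 68) (0, 68)]  |A|=1894.8493
4. ⊥bis P0·P3 via (39.05,42.43): [(0, 13.6381) (44.4324, 32.0985) (25.7287, 68) (0, 68)]  |A|=1669.5666
5. canonical 4-gon: [(0, 13.6381) (44.4324, 32.0985) (25.7287, 68) (0, 68)]
6. shoelace: 1669.5666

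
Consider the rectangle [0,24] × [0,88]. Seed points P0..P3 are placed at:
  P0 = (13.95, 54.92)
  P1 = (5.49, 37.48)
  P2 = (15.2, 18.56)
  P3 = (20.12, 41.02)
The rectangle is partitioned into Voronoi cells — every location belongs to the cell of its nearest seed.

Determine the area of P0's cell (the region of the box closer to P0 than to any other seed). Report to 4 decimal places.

1. box [0,24]×[0,88]: [(0, 0) (24, 0) (24, 88) (0, 88)]
2. ⊥bis P0·P1 via (9.72,46.2): [(0, 50.9151) (24, 39.2729) (24, 88) (0, 88)]  |A|=1029.7442
3. ⊥bis P0·P2 via (14.575,36.74): [(0, 50.9151) (24, 39.2729) (24, 88) (0, 88)]  |A|=1029.7442
4. ⊥bis P0·P3 via (17.035,47.97): [(0, 50.9151) (11.3099, 45.4287) (24, 51.0617) (24, 88) (0, 88)]  |A|=954.9441
5. canonical 5-gon: [(0, 50.9151) (11.3099, 45.4287) (24, 51.0617) (24, 88) (0, 88)]
6. shoelace: 954.9441

Area of P0's cell: 954.9441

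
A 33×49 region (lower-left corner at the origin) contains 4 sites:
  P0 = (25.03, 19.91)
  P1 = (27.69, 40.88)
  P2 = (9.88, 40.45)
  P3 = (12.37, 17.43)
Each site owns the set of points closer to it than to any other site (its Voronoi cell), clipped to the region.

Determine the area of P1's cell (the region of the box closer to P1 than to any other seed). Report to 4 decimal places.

1. box [0,33]×[0,49]: [(0, 0) (33, 0) (33, 49) (0, 49)]
2. ⊥bis P1·P0 via (26.36,30.395): [(0, 33.7387) (33, 29.5527) (33, 49) (0, 49)]  |A|=572.6912
3. ⊥bis P1·P2 via (18.785,40.665): [(19.0104, 31.3273) (33, 29.5527) (33, 49) (18.5838, 49)]  |A|=263.4164
4. ⊥bis P1·P3 via (20.03,29.155): [(19.0104, 31.3273) (33, 29.5527) (33, 49) (18.5838, 49)]  |A|=263.4164
5. canonical 4-gon: [(19.0104, 31.3273) (33, 29.5527) (33, 49) (18.5838, 49)]
6. shoelace: 263.4164

Area of P1's cell: 263.4164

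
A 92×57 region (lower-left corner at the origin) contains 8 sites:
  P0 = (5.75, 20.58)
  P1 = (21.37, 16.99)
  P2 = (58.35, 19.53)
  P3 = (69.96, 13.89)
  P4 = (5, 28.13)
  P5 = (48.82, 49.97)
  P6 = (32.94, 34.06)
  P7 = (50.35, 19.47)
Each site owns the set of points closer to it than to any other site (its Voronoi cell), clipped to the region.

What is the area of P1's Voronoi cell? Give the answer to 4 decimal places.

1. box [0,92]×[0,57]: [(0, 0) (92, 0) (92, 57) (0, 57)]
2. ⊥bis P1·P0 via (13.56,18.785): [(9.2426, 0) (92, 0) (92, 57) (22.3431, 57)]  |A|=4343.8085
3. ⊥bis P1·P2 via (39.86,18.26): [(9.2426, 0) (41.1142, 0) (37.1991, 57) (22.3431, 57)]  |A|=1331.738
4. ⊥bis P1·P3 via (45.665,15.44): [(9.2426, 0) (41.1142, 0) (37.1991, 57) (22.3431, 57)]  |A|=1331.738
5. ⊥bis P1·P4 via (13.185,22.56): [(15.0613, 25.3172) (9.2426, 0) (41.1142, 0) (37.1991, 57) (36.6219, 57)]  |A|=1105.5422
6. ⊥bis P1·P5 via (35.095,33.48): [(25.8517, 41.1734) (15.0613, 25.3172) (9.2426, 0) (41.1142, 0) (39.0401, 30.1964)]  |A|=934.3296
7. ⊥bis P1·P6 via (27.155,25.525): [(18.9755, 31.069) (15.0613, 25.3172) (9.2426, 0) (41.1142, 0) (39.957, 16.8478)]  |A|=696.4423
8. ⊥bis P1·P7 via (35.86,18.23): [(35.7333, 19.7107) (18.9755, 31.069) (15.0613, 25.3172) (9.2426, 0) (37.4201, 0)]  |A|=626.1115
9. canonical 5-gon: [(35.7333, 19.7107) (18.9755, 31.069) (15.0613, 25.3172) (9.2426, 0) (37.4201, 0)]
10. shoelace: 626.1115

Area of P1's cell: 626.1115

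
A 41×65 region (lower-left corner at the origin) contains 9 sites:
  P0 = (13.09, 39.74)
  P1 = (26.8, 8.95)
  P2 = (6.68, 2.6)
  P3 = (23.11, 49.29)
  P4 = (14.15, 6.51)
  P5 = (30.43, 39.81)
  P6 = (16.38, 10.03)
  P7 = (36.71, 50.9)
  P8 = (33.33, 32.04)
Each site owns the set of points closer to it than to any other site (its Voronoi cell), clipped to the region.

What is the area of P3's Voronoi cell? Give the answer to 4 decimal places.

Area of P3's cell: 440.8441

1. box [0,41]×[0,65]: [(0, 0) (41, 0) (41, 65) (0, 65)]
2. ⊥bis P3·P0 via (18.1,44.515): [(0, 63.5058) (41, 20.488) (41, 65) (0, 65)]  |A|=943.1277
3. ⊥bis P3·P1 via (24.955,29.12): [(0, 63.5058) (32.146, 29.7778) (41, 30.5877) (41, 65) (0, 65)]  |A|=898.4162
4. ⊥bis P3·P2 via (14.895,25.945): [(0, 63.5058) (32.146, 29.7778) (41, 30.5877) (41, 65) (0, 65)]  |A|=898.4162
5. ⊥bis P3·P4 via (18.63,27.9): [(0, 63.5058) (32.146, 29.7778) (41, 30.5877) (41, 65) (0, 65)]  |A|=898.4162
6. ⊥bis P3·P5 via (26.77,44.55): [(0, 63.5058) (21.7564, 40.6787) (41, 55.5377) (41, 65) (0, 65)]  |A|=605.8853
7. ⊥bis P3·P6 via (19.745,29.66): [(0, 63.5058) (21.7564, 40.6787) (41, 55.5377) (41, 65) (0, 65)]  |A|=605.8853
8. ⊥bis P3·P7 via (29.91,50.095): [(0, 63.5058) (21.7564, 40.6787) (30.2485, 47.2359) (28.1455, 65) (0, 65)]  |A|=440.8441
9. ⊥bis P3·P8 via (28.22,40.665): [(0, 63.5058) (21.7564, 40.6787) (30.2485, 47.2359) (28.1455, 65) (0, 65)]  |A|=440.8441
10. canonical 5-gon: [(0, 63.5058) (21.7564, 40.6787) (30.2485, 47.2359) (28.1455, 65) (0, 65)]
11. shoelace: 440.8441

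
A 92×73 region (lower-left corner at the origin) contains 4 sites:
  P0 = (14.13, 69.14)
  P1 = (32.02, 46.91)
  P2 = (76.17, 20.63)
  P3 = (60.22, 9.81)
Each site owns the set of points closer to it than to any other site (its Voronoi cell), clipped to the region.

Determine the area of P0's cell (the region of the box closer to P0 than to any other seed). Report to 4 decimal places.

Area of P0's cell: 699.1260

1. box [0,92]×[0,73]: [(0, 0) (92, 0) (92, 73) (0, 73)]
2. ⊥bis P0·P1 via (23.075,58.025): [(0, 39.455) (41.6828, 73) (0, 73)]  |A|=699.126
3. ⊥bis P0·P2 via (45.15,44.885): [(0, 39.455) (41.6828, 73) (0, 73)]  |A|=699.126
4. ⊥bis P0·P3 via (37.175,39.475): [(0, 39.455) (41.6828, 73) (0, 73)]  |A|=699.126
5. canonical 3-gon: [(0, 39.455) (41.6828, 73) (0, 73)]
6. shoelace: 699.126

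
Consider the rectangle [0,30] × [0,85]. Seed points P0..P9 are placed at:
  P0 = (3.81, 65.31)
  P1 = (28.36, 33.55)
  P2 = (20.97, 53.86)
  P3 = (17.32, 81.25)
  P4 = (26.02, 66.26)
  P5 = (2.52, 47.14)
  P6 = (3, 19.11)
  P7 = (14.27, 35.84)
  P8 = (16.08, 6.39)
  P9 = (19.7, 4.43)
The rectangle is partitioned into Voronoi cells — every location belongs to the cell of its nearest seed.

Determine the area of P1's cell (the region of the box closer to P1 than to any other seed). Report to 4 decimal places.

Area of P1's cell: 231.1677

1. box [0,30]×[0,85]: [(0, 0) (30, 0) (30, 85) (0, 85)]
2. ⊥bis P1·P0 via (16.085,49.43): [(0, 36.9965) (0, 0) (30, 0) (30, 60.1861)]  |A|=1457.7393
3. ⊥bis P1·P2 via (24.665,43.705): [(0, 34.7304) (0, 0) (30, 0) (30, 45.6462)]  |A|=1205.6487
4. ⊥bis P1·P3 via (22.84,57.4): [(0, 34.7304) (0, 0) (30, 0) (30, 45.6462)]  |A|=1205.6487
5. ⊥bis P1·P4 via (27.19,49.905): [(0, 34.7304) (0, 0) (30, 0) (30, 45.6462)]  |A|=1205.6487
6. ⊥bis P1·P5 via (15.44,40.345): [(15.4422, 40.3492) (0, 10.9874) (0, 0) (30, 0) (30, 45.6462)]  |A|=1022.3268
7. ⊥bis P1·P6 via (15.68,26.33): [(15.4422, 40.3492) (11.7235, 33.2785) (30, 1.1807) (30, 45.6462)]  |A|=447.9538
8. ⊥bis P1·P7 via (21.315,34.695): [(22.6608, 42.9758) (19.0061, 20.4886) (30, 1.1807) (30, 45.6462)]  |A|=322.0631
9. ⊥bis P1·P8 via (22.22,19.97): [(22.6608, 42.9758) (19.1476, 21.3592) (30, 16.4524) (30, 45.6462)]  |A|=233.0447
10. ⊥bis P1·P9 via (24.03,18.99): [(22.6608, 42.9758) (19.1476, 21.3592) (25.0745, 18.6794) (30, 17.2146) (30, 45.6462)]  |A|=231.1677
11. canonical 5-gon: [(22.6608, 42.9758) (19.1476, 21.3592) (25.0745, 18.6794) (30, 17.2146) (30, 45.6462)]
12. shoelace: 231.1677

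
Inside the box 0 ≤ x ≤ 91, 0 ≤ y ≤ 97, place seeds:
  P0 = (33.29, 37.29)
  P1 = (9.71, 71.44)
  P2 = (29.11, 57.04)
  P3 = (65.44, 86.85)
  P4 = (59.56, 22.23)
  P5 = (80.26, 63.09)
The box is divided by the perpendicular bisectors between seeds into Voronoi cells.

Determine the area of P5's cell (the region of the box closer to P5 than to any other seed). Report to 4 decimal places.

1. box [0,91]×[0,97]: [(0, 0) (91, 0) (91, 97) (0, 97)]
2. ⊥bis P5·P0 via (56.775,50.19): [(84.3437, 0) (91, 0) (91, 97) (31.0629, 97)]  |A|=3229.7804
3. ⊥bis P5·P1 via (44.985,67.265): [(45.4124, 70.8761) (84.3437, 0) (91, 0) (91, 97) (48.5043, 97)]  |A|=3001.9615
4. ⊥bis P5·P2 via (54.685,60.065): [(55.6, 52.3292) (84.3437, 0) (91, 0) (91, 97) (50.3163, 97)]  |A|=2799.7463
5. ⊥bis P5·P3 via (72.85,74.97): [(54.2912, 63.3942) (55.6, 52.3292) (84.3437, 0) (91, 0) (91, 86.2908)]  |A|=1919.5826
6. ⊥bis P5·P4 via (69.91,42.66): [(54.2912, 63.3942) (55.6, 52.3292) (57.4415, 48.9767) (91, 31.9756) (91, 86.2908)]  |A|=1220.0534
7. canonical 5-gon: [(54.2912, 63.3942) (55.6, 52.3292) (57.4415, 48.9767) (91, 31.9756) (91, 86.2908)]
8. shoelace: 1220.0534

Area of P5's cell: 1220.0534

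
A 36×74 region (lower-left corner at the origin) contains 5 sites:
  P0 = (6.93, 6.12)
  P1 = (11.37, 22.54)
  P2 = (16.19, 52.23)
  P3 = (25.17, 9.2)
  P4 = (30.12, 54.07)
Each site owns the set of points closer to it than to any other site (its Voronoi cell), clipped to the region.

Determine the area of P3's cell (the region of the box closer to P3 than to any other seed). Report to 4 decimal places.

Area of P3's cell: 468.8686

1. box [0,36]×[0,74]: [(0, 0) (36, 0) (36, 74) (0, 74)]
2. ⊥bis P3·P0 via (16.05,7.66): [(17.3435, 0) (36, 0) (36, 74) (4.8479, 74)]  |A|=1842.9213
3. ⊥bis P3·P1 via (18.27,15.87): [(15.1999, 12.6941) (17.3435, 0) (36, 0) (36, 34.2114)]  |A|=474.2131
4. ⊥bis P3·P2 via (20.68,30.715): [(35.6377, 33.8365) (15.1999, 12.6941) (17.3435, 0) (36, 0) (36, 33.9122)]  |A|=474.1588
5. ⊥bis P3·P4 via (27.645,31.635): [(32.9444, 31.0504) (15.1999, 12.6941) (17.3435, 0) (36, 0) (36, 30.7133)]  |A|=468.8686
6. canonical 5-gon: [(32.9444, 31.0504) (15.1999, 12.6941) (17.3435, 0) (36, 0) (36, 30.7133)]
7. shoelace: 468.8686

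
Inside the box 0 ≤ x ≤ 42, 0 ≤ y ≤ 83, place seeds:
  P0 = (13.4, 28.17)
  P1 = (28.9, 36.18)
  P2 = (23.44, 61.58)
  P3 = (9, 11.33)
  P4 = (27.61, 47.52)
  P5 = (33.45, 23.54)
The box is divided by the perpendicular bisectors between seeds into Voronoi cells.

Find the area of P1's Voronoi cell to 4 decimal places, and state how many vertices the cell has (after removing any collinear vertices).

1. box [0,42]×[0,83]: [(0, 0) (42, 0) (42, 83) (0, 83)]
2. ⊥bis P1·P0 via (21.15,32.175): [(0, 73.102) (37.7772, 0) (42, 0) (42, 83) (0, 83)]  |A|=2105.2058
3. ⊥bis P1·P2 via (26.17,48.88): [(13.8823, 46.2386) (37.7772, 0) (42, 0) (42, 52.2828)]  |A|=832.6649
4. ⊥bis P1·P3 via (18.95,23.755): [(13.8823, 46.2386) (30.1264, 14.8048) (42, 5.2964) (42, 52.2828)]  |A|=769.9622
5. ⊥bis P1·P4 via (28.255,41.85): [(16.8223, 40.5495) (30.1264, 14.8048) (42, 5.2964) (42, 43.4136)]  |A|=569.4404
6. ⊥bis P1·P5 via (31.175,29.86): [(16.8223, 40.5495) (23.7311, 27.1804) (42, 33.7567) (42, 43.4136)]  |A|=266.4055
7. canonical 4-gon: [(16.8223, 40.5495) (23.7311, 27.1804) (42, 33.7567) (42, 43.4136)]
8. shoelace: 266.4055

Area of P1's cell: 266.4055 (4 vertices)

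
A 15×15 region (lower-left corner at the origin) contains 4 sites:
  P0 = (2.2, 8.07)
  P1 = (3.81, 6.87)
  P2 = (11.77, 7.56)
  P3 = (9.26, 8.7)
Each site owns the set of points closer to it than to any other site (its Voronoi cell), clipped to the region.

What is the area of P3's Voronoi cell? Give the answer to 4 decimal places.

1. box [0,15]×[0,15]: [(0, 0) (15, 0) (15, 15) (0, 15)]
2. ⊥bis P3·P0 via (5.73,8.385): [(6.4782, 0) (15, 0) (15, 15) (5.1397, 15)]  |A|=137.8654
3. ⊥bis P3·P1 via (6.535,7.785): [(5.5116, 10.833) (9.149, 0) (15, 0) (15, 15) (5.1397, 15)]  |A|=123.399
4. ⊥bis P3·P2 via (10.515,8.13): [(5.5116, 10.833) (8.1601, 2.9451) (13.6352, 15) (5.1397, 15)]  |A|=55.258
5. canonical 4-gon: [(5.5116, 10.833) (8.1601, 2.9451) (13.6352, 15) (5.1397, 15)]
6. shoelace: 55.258

Area of P3's cell: 55.2580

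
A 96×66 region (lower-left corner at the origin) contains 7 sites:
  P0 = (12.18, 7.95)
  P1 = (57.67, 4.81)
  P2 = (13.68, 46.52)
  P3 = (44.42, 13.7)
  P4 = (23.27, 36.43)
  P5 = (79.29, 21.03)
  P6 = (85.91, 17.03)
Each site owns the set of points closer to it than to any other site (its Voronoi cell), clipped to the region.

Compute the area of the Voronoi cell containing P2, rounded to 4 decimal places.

Area of P2's cell: 924.3388

1. box [0,96]×[0,66]: [(0, 0) (96, 0) (96, 66) (0, 66)]
2. ⊥bis P2·P0 via (12.93,27.235): [(0, 27.7379) (96, 24.0044) (96, 66) (0, 66)]  |A|=3852.3728
3. ⊥bis P2·P1 via (35.675,25.665): [(0, 27.7379) (36.3018, 26.3261) (73.9194, 66) (0, 66)]  |A|=2160.83
4. ⊥bis P2·P3 via (29.05,30.11): [(0, 27.7379) (25.4602, 26.7477) (67.3685, 66) (0, 66)]  |A|=1809.2646
5. ⊥bis P2·P4 via (18.475,41.475): [(0, 27.7379) (3.8635, 27.5876) (44.2787, 66) (0, 66)]  |A|=924.3388
6. ⊥bis P2·P5 via (46.485,33.775): [(0, 27.7379) (3.8635, 27.5876) (44.2787, 66) (0, 66)]  |A|=924.3388
7. ⊥bis P2·P6 via (49.795,31.775): [(0, 27.7379) (3.8635, 27.5876) (44.2787, 66) (0, 66)]  |A|=924.3388
8. canonical 4-gon: [(0, 27.7379) (3.8635, 27.5876) (44.2787, 66) (0, 66)]
9. shoelace: 924.3388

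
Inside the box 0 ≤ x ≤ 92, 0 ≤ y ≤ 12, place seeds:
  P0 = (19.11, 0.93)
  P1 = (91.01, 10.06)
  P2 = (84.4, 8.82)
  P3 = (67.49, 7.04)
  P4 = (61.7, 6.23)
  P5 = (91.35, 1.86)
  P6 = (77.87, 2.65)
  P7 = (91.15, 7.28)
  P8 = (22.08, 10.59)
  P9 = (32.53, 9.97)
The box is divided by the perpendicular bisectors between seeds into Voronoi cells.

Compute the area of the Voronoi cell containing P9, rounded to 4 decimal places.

1. box [0,92]×[0,12]: [(0, 0) (92, 0) (92, 12) (0, 12)]
2. ⊥bis P9·P0 via (25.82,5.45): [(29.4912, 0) (92, 0) (92, 12) (21.4078, 12)]  |A|=798.6059
3. ⊥bis P9·P1 via (61.77,10.015): [(29.4912, 0) (61.7854, 0) (61.7669, 12) (21.4078, 12)]  |A|=435.9201
4. ⊥bis P9·P2 via (58.465,9.395): [(29.4912, 0) (58.2567, 0) (58.5228, 12) (21.4078, 12)]  |A|=395.2827
5. ⊥bis P9·P3 via (50.01,8.505): [(29.4912, 0) (49.2972, 0) (50.3029, 12) (21.4078, 12)]  |A|=292.2066
6. ⊥bis P9·P4 via (47.115,8.1): [(29.4912, 0) (46.0765, 0) (47.615, 12) (21.4078, 12)]  |A|=256.7549
7. ⊥bis P9·P5 via (61.94,5.915): [(29.4912, 0) (46.0765, 0) (47.615, 12) (21.4078, 12)]  |A|=256.7549
8. ⊥bis P9·P6 via (55.2,6.31): [(29.4912, 0) (46.0765, 0) (47.615, 12) (21.4078, 12)]  |A|=256.7549
9. ⊥bis P9·P7 via (61.84,8.625): [(29.4912, 0) (46.0765, 0) (47.615, 12) (21.4078, 12)]  |A|=256.7549
10. ⊥bis P9·P8 via (27.305,10.28): [(26.9214, 3.8149) (29.4912, 0) (46.0765, 0) (47.615, 12) (27.407, 12)]  |A|=232.2027
11. canonical 5-gon: [(26.9214, 3.8149) (29.4912, 0) (46.0765, 0) (47.615, 12) (27.407, 12)]
12. shoelace: 232.2027

Area of P9's cell: 232.2027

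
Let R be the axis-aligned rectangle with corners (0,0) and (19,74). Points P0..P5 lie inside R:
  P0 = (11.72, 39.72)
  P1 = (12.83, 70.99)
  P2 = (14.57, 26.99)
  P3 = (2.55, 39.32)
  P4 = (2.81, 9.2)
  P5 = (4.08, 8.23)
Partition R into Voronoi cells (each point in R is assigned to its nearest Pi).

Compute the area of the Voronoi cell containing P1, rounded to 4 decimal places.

Area of P1's cell: 346.3973

1. box [0,19]×[0,74]: [(0, 0) (19, 0) (19, 74) (0, 74)]
2. ⊥bis P1·P0 via (12.275,55.355): [(0, 55.7907) (19, 55.1163) (19, 74) (0, 74)]  |A|=352.3834
3. ⊥bis P1·P2 via (13.7,48.99): [(0, 55.7907) (19, 55.1163) (19, 74) (0, 74)]  |A|=352.3834
4. ⊥bis P1·P3 via (7.69,55.155): [(0, 57.6512) (6.4352, 55.5623) (19, 55.1163) (19, 74) (0, 74)]  |A|=346.3973
5. ⊥bis P1·P4 via (7.82,40.095): [(0, 57.6512) (6.4352, 55.5623) (19, 55.1163) (19, 74) (0, 74)]  |A|=346.3973
6. ⊥bis P1·P5 via (8.455,39.61): [(0, 57.6512) (6.4352, 55.5623) (19, 55.1163) (19, 74) (0, 74)]  |A|=346.3973
7. canonical 5-gon: [(0, 57.6512) (6.4352, 55.5623) (19, 55.1163) (19, 74) (0, 74)]
8. shoelace: 346.3973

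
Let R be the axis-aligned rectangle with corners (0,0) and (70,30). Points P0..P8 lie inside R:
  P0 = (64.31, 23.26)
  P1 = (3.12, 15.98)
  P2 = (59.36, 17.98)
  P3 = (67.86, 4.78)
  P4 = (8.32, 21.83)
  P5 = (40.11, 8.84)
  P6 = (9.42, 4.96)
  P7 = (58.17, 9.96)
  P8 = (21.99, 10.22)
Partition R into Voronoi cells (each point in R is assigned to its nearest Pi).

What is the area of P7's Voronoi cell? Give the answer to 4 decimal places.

Area of P7's cell: 192.0590

1. box [0,70]×[0,30]: [(0, 0) (70, 0) (70, 30) (0, 30)]
2. ⊥bis P7·P0 via (61.24,16.61): [(0, 0) (70, 0) (70, 12.5659) (32.2356, 30) (0, 30)]  |A|=1770.806
3. ⊥bis P7·P1 via (30.645,12.97): [(29.2267, 0) (70, 0) (70, 12.5659) (32.4943, 29.8806)]  |A|=844.8125
4. ⊥bis P7·P2 via (58.765,13.97): [(31.2016, 18.0598) (29.2267, 0) (70, 0) (70, 12.303)]  |A|=606.8474
5. ⊥bis P7·P3 via (63.015,7.37): [(65.9716, 12.9007) (31.2016, 18.0598) (29.2267, 0) (59.0752, 0)]  |A|=511.5978
6. ⊥bis P7·P4 via (33.245,15.895): [(65.9716, 12.9007) (33.6732, 17.6931) (29.4602, 0) (59.0752, 0)]  |A|=486.852
7. ⊥bis P7·P5 via (49.14,9.4): [(65.9716, 12.9007) (48.7646, 15.4539) (49.7229, 0) (59.0752, 0)]  |A|=192.059
8. ⊥bis P7·P6 via (33.795,7.46): [(65.9716, 12.9007) (48.7646, 15.4539) (49.7229, 0) (59.0752, 0)]  |A|=192.059
9. ⊥bis P7·P8 via (40.08,10.09): [(65.9716, 12.9007) (48.7646, 15.4539) (49.7229, 0) (59.0752, 0)]  |A|=192.059
10. canonical 4-gon: [(65.9716, 12.9007) (48.7646, 15.4539) (49.7229, 0) (59.0752, 0)]
11. shoelace: 192.059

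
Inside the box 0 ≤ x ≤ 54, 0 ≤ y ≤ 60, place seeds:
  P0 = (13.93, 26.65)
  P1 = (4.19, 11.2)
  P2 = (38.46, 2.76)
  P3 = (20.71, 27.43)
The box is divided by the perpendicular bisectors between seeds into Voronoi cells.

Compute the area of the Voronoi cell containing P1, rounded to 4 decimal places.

1. box [0,54]×[0,60]: [(0, 0) (54, 0) (54, 60) (0, 60)]
2. ⊥bis P1·P0 via (9.06,18.925): [(0, 24.6366) (0, 0) (39.0796, 0)]  |A|=481.3949
3. ⊥bis P1·P2 via (21.325,6.98): [(22.2231, 10.6267) (0, 24.6366) (0, 0) (19.606, 0)]  |A|=377.9245
4. ⊥bis P1·P3 via (12.45,19.315): [(21.9751, 9.6197) (18.9725, 12.676) (0, 24.6366) (0, 0) (19.606, 0)]  |A|=376.0337
5. canonical 5-gon: [(21.9751, 9.6197) (18.9725, 12.676) (0, 24.6366) (0, 0) (19.606, 0)]
6. shoelace: 376.0337

Area of P1's cell: 376.0337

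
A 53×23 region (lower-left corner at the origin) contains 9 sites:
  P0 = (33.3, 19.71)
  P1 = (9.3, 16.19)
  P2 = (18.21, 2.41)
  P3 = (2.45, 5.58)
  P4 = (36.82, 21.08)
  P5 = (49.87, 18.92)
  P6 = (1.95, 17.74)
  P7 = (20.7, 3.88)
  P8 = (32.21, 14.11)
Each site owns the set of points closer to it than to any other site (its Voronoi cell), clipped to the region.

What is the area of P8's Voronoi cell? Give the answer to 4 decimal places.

1. box [0,53]×[0,23]: [(0, 0) (53, 0) (53, 23) (0, 23)]
2. ⊥bis P8·P0 via (32.755,16.91): [(0, 0) (53, 0) (53, 12.9695) (1.4669, 23) (0, 23)]  |A|=960.5476
3. ⊥bis P8·P1 via (20.755,15.15): [(19.3795, 0) (53, 0) (53, 12.9695) (21.1204, 19.1746)]  |A|=529.06
4. ⊥bis P8·P2 via (25.21,8.26): [(20.6273, 13.7436) (32.113, 0) (53, 0) (53, 12.9695) (21.1204, 19.1746)]  |A|=441.5584
5. ⊥bis P8·P3 via (17.33,9.845): [(20.6273, 13.7436) (32.113, 0) (53, 0) (53, 12.9695) (21.1204, 19.1746)]  |A|=441.5584
6. ⊥bis P8·P4 via (34.515,17.595): [(20.6273, 13.7436) (32.113, 0) (53, 0) (53, 5.3689) (36.7165, 16.1389) (21.1204, 19.1746)]  |A|=379.6766
7. ⊥bis P8·P5 via (41.04,16.515): [(20.6273, 13.7436) (32.113, 0) (45.5381, 0) (42.1149, 12.5684) (36.7165, 16.1389) (21.1204, 19.1746)]  |A|=303.5644
8. ⊥bis P8·P6 via (17.08,15.925): [(20.6273, 13.7436) (32.113, 0) (45.5381, 0) (42.1149, 12.5684) (36.7165, 16.1389) (21.1204, 19.1746)]  |A|=303.5644
9. ⊥bis P8·P7 via (26.455,8.995): [(20.7763, 15.3843) (34.4497, 0) (45.5381, 0) (42.1149, 12.5684) (36.7165, 16.1389) (21.1204, 19.1746)]  |A|=275.1444
10. canonical 6-gon: [(20.7763, 15.3843) (34.4497, 0) (45.5381, 0) (42.1149, 12.5684) (36.7165, 16.1389) (21.1204, 19.1746)]
11. shoelace: 275.1444

Area of P8's cell: 275.1444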